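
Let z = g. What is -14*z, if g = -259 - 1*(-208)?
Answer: 714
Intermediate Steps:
g = -51 (g = -259 + 208 = -51)
z = -51
-14*z = -14*(-51) = 714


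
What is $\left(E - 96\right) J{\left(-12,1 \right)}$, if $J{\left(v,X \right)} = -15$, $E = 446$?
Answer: $-5250$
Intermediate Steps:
$\left(E - 96\right) J{\left(-12,1 \right)} = \left(446 - 96\right) \left(-15\right) = 350 \left(-15\right) = -5250$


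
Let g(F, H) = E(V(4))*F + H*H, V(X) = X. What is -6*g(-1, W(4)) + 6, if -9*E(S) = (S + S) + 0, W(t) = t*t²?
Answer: -73726/3 ≈ -24575.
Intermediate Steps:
W(t) = t³
E(S) = -2*S/9 (E(S) = -((S + S) + 0)/9 = -(2*S + 0)/9 = -2*S/9)
g(F, H) = H² - 8*F/9 (g(F, H) = (-2/9*4)*F + H*H = -8*F/9 + H² = H² - 8*F/9)
-6*g(-1, W(4)) + 6 = -6*((4³)² - 8/9*(-1)) + 6 = -6*(64² + 8/9) + 6 = -6*(4096 + 8/9) + 6 = -6*36872/9 + 6 = -73744/3 + 6 = -73726/3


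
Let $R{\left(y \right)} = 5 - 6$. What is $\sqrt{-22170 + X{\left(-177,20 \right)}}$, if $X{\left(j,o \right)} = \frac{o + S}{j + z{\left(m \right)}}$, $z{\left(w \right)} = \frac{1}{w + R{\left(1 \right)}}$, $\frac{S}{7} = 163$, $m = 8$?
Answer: $\frac{i \sqrt{33988778706}}{1238} \approx 148.92 i$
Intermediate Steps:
$R{\left(y \right)} = -1$ ($R{\left(y \right)} = 5 - 6 = -1$)
$S = 1141$ ($S = 7 \cdot 163 = 1141$)
$z{\left(w \right)} = \frac{1}{-1 + w}$ ($z{\left(w \right)} = \frac{1}{w - 1} = \frac{1}{-1 + w}$)
$X{\left(j,o \right)} = \frac{1141 + o}{\frac{1}{7} + j}$ ($X{\left(j,o \right)} = \frac{o + 1141}{j + \frac{1}{-1 + 8}} = \frac{1141 + o}{j + \frac{1}{7}} = \frac{1141 + o}{\frac{1}{7} + j}$)
$\sqrt{-22170 + X{\left(-177,20 \right)}} = \sqrt{-22170 + \frac{7 \left(1141 + 20\right)}{1 + 7 \left(-177\right)}} = \sqrt{-22170 + 7 \frac{1}{1 - 1239} \cdot 1161} = \sqrt{-22170 + 7 \frac{1}{-1238} \cdot 1161} = \sqrt{-22170 + 7 \left(- \frac{1}{1238}\right) 1161} = \sqrt{-22170 - \frac{8127}{1238}} = \sqrt{- \frac{27454587}{1238}} = \frac{i \sqrt{33988778706}}{1238}$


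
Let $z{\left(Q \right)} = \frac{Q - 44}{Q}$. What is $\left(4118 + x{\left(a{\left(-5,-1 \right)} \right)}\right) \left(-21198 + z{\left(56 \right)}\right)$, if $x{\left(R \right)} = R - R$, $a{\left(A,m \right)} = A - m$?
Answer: $- \frac{611047371}{7} \approx -8.7292 \cdot 10^{7}$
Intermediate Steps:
$x{\left(R \right)} = 0$
$z{\left(Q \right)} = \frac{-44 + Q}{Q}$ ($z{\left(Q \right)} = \frac{Q - 44}{Q} = \frac{-44 + Q}{Q}$)
$\left(4118 + x{\left(a{\left(-5,-1 \right)} \right)}\right) \left(-21198 + z{\left(56 \right)}\right) = \left(4118 + 0\right) \left(-21198 + \frac{-44 + 56}{56}\right) = 4118 \left(-21198 + \frac{1}{56} \cdot 12\right) = 4118 \left(-21198 + \frac{3}{14}\right) = 4118 \left(- \frac{296769}{14}\right) = - \frac{611047371}{7}$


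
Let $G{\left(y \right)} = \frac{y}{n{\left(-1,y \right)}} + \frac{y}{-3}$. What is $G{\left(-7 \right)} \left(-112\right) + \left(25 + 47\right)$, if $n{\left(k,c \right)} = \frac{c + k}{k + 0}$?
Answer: $- \frac{274}{3} \approx -91.333$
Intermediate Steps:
$n{\left(k,c \right)} = \frac{c + k}{k}$
$G{\left(y \right)} = - \frac{y}{3} + \frac{y}{1 - y}$ ($G{\left(y \right)} = \frac{y}{\frac{1}{-1} \left(y - 1\right)} + \frac{y}{-3} = \frac{y}{\left(-1\right) \left(-1 + y\right)} + y \left(- \frac{1}{3}\right) = \frac{y}{1 - y} - \frac{y}{3} = - \frac{y}{3} + \frac{y}{1 - y}$)
$G{\left(-7 \right)} \left(-112\right) + \left(25 + 47\right) = \frac{1}{3} \left(-7\right) \frac{1}{1 - -7} \left(2 - 7\right) \left(-112\right) + \left(25 + 47\right) = \frac{1}{3} \left(-7\right) \frac{1}{1 + 7} \left(-5\right) \left(-112\right) + 72 = \frac{1}{3} \left(-7\right) \frac{1}{8} \left(-5\right) \left(-112\right) + 72 = \frac{35}{24} \left(-112\right) + 72 = - \frac{490}{3} + 72 = - \frac{274}{3}$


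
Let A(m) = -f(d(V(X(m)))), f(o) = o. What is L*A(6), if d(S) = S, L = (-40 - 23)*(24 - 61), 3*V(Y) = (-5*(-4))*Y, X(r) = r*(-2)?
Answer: 186480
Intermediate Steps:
X(r) = -2*r
V(Y) = 20*Y/3 (V(Y) = ((-5*(-4))*Y)/3 = (20*Y)/3 = 20*Y/3)
L = 2331 (L = -63*(-37) = 2331)
A(m) = 40*m/3 (A(m) = -20*(-2*m)/3 = -(-40)*m/3 = 40*m/3)
L*A(6) = 2331*((40/3)*6) = 2331*80 = 186480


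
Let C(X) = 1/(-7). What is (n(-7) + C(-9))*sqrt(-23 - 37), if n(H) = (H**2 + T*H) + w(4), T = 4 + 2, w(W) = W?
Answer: 152*I*sqrt(15)/7 ≈ 84.099*I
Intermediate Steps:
T = 6
C(X) = -1/7
n(H) = 4 + H**2 + 6*H (n(H) = (H**2 + 6*H) + 4 = 4 + H**2 + 6*H)
(n(-7) + C(-9))*sqrt(-23 - 37) = ((4 + (-7)**2 + 6*(-7)) - 1/7)*sqrt(-23 - 37) = ((4 + 49 - 42) - 1/7)*sqrt(-60) = (11 - 1/7)*(2*I*sqrt(15)) = 76*(2*I*sqrt(15))/7 = 152*I*sqrt(15)/7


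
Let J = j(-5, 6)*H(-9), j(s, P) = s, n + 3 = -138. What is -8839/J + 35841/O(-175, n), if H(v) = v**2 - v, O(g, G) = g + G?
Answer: -6667663/71100 ≈ -93.779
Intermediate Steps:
n = -141 (n = -3 - 138 = -141)
O(g, G) = G + g
J = -450 (J = -(-45)*(-1 - 9) = -(-45)*(-10) = -5*90 = -450)
-8839/J + 35841/O(-175, n) = -8839/(-450) + 35841/(-141 - 175) = -8839*(-1/450) + 35841/(-316) = 8839/450 + 35841*(-1/316) = 8839/450 - 35841/316 = -6667663/71100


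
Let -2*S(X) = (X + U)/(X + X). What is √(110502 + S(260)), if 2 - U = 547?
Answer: √298798149/52 ≈ 332.42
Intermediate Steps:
U = -545 (U = 2 - 1*547 = 2 - 547 = -545)
S(X) = -(-545 + X)/(4*X) (S(X) = -(X - 545)/(2*(X + X)) = -(-545 + X)/(2*(2*X)) = -(-545 + X)*1/(2*X)/2 = -(-545 + X)/(4*X))
√(110502 + S(260)) = √(110502 + (¼)*(545 - 1*260)/260) = √(110502 + (¼)*(1/260)*(545 - 260)) = √(110502 + (¼)*(1/260)*285) = √(110502 + 57/208) = √(22984473/208) = √298798149/52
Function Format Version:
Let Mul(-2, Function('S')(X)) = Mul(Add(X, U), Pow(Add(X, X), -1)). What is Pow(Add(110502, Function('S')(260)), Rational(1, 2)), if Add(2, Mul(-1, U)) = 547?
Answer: Mul(Rational(1, 52), Pow(298798149, Rational(1, 2))) ≈ 332.42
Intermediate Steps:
U = -545 (U = Add(2, Mul(-1, 547)) = Add(2, -547) = -545)
Function('S')(X) = Mul(Rational(-1, 4), Pow(X, -1), Add(-545, X)) (Function('S')(X) = Mul(Rational(-1, 2), Mul(Add(X, -545), Pow(Add(X, X), -1))) = Mul(Rational(-1, 2), Mul(Add(-545, X), Pow(Mul(2, X), -1))) = Mul(Rational(-1, 2), Mul(Add(-545, X), Mul(Rational(1, 2), Pow(X, -1)))) = Mul(Rational(-1, 2), Mul(Rational(1, 2), Pow(X, -1), Add(-545, X))) = Mul(Rational(-1, 4), Pow(X, -1), Add(-545, X)))
Pow(Add(110502, Function('S')(260)), Rational(1, 2)) = Pow(Add(110502, Mul(Rational(1, 4), Pow(260, -1), Add(545, Mul(-1, 260)))), Rational(1, 2)) = Pow(Add(110502, Mul(Rational(1, 4), Rational(1, 260), Add(545, -260))), Rational(1, 2)) = Pow(Add(110502, Mul(Rational(1, 4), Rational(1, 260), 285)), Rational(1, 2)) = Pow(Add(110502, Rational(57, 208)), Rational(1, 2)) = Pow(Rational(22984473, 208), Rational(1, 2)) = Mul(Rational(1, 52), Pow(298798149, Rational(1, 2)))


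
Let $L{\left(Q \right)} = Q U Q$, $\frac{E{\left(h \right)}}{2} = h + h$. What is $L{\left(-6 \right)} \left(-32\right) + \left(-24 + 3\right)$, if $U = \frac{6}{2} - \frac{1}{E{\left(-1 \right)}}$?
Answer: $-3765$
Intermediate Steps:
$E{\left(h \right)} = 4 h$ ($E{\left(h \right)} = 2 \left(h + h\right) = 2 \cdot 2 h = 4 h$)
$U = \frac{13}{4}$ ($U = \frac{6}{2} - \frac{1}{4 \left(-1\right)} = 6 \cdot \frac{1}{2} - \frac{1}{-4} = 3 - - \frac{1}{4} = 3 + \frac{1}{4} = \frac{13}{4} \approx 3.25$)
$L{\left(Q \right)} = \frac{13 Q^{2}}{4}$ ($L{\left(Q \right)} = Q \frac{13}{4} Q = \frac{13 Q}{4} Q = \frac{13 Q^{2}}{4}$)
$L{\left(-6 \right)} \left(-32\right) + \left(-24 + 3\right) = \frac{13 \left(-6\right)^{2}}{4} \left(-32\right) + \left(-24 + 3\right) = \frac{13}{4} \cdot 36 \left(-32\right) - 21 = 117 \left(-32\right) - 21 = -3744 - 21 = -3765$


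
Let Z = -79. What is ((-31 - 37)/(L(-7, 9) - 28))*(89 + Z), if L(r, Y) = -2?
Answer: 68/3 ≈ 22.667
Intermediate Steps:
((-31 - 37)/(L(-7, 9) - 28))*(89 + Z) = ((-31 - 37)/(-2 - 28))*(89 - 79) = -68/(-30)*10 = -68*(-1/30)*10 = (34/15)*10 = 68/3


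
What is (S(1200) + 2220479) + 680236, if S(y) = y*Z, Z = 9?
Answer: 2911515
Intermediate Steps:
S(y) = 9*y (S(y) = y*9 = 9*y)
(S(1200) + 2220479) + 680236 = (9*1200 + 2220479) + 680236 = (10800 + 2220479) + 680236 = 2231279 + 680236 = 2911515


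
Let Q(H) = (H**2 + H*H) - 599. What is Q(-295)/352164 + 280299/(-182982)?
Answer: -3720711453/3579981836 ≈ -1.0393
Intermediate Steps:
Q(H) = -599 + 2*H**2 (Q(H) = (H**2 + H**2) - 599 = 2*H**2 - 599 = -599 + 2*H**2)
Q(-295)/352164 + 280299/(-182982) = (-599 + 2*(-295)**2)/352164 + 280299/(-182982) = (-599 + 2*87025)*(1/352164) + 280299*(-1/182982) = (-599 + 174050)*(1/352164) - 93433/60994 = 173451*(1/352164) - 93433/60994 = 57817/117388 - 93433/60994 = -3720711453/3579981836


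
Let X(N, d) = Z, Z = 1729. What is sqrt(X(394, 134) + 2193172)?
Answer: sqrt(2194901) ≈ 1481.5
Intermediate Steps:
X(N, d) = 1729
sqrt(X(394, 134) + 2193172) = sqrt(1729 + 2193172) = sqrt(2194901)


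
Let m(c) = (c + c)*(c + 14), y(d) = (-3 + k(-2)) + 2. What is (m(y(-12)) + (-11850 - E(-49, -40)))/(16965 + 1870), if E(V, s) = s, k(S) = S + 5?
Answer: -11746/18835 ≈ -0.62363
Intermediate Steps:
k(S) = 5 + S
y(d) = 2 (y(d) = (-3 + (5 - 2)) + 2 = (-3 + 3) + 2 = 0 + 2 = 2)
m(c) = 2*c*(14 + c) (m(c) = (2*c)*(14 + c) = 2*c*(14 + c))
(m(y(-12)) + (-11850 - E(-49, -40)))/(16965 + 1870) = (2*2*(14 + 2) + (-11850 - 1*(-40)))/(16965 + 1870) = (2*2*16 + (-11850 + 40))/18835 = (64 - 11810)*(1/18835) = -11746*1/18835 = -11746/18835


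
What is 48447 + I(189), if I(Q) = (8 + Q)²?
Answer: 87256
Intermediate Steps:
48447 + I(189) = 48447 + (8 + 189)² = 48447 + 197² = 48447 + 38809 = 87256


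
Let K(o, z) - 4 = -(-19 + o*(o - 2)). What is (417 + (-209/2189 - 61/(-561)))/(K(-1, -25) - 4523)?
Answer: -46554943/502710417 ≈ -0.092608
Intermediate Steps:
K(o, z) = 23 - o*(-2 + o) (K(o, z) = 4 - (-19 + o*(o - 2)) = 4 - (-19 + o*(-2 + o)) = 4 + (19 - o*(-2 + o)) = 23 - o*(-2 + o))
(417 + (-209/2189 - 61/(-561)))/(K(-1, -25) - 4523) = (417 + (-209/2189 - 61/(-561)))/((23 - 1*(-1)**2 + 2*(-1)) - 4523) = (417 + (-209*1/2189 - 61*(-1/561)))/((23 - 1*1 - 2) - 4523) = (417 + (-19/199 + 61/561))/((23 - 1 - 2) - 4523) = (417 + 1480/111639)/(20 - 4523) = (46554943/111639)/(-4503) = (46554943/111639)*(-1/4503) = -46554943/502710417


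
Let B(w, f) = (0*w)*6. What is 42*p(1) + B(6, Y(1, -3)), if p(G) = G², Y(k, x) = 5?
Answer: 42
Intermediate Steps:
B(w, f) = 0 (B(w, f) = 0*6 = 0)
42*p(1) + B(6, Y(1, -3)) = 42*1² + 0 = 42*1 + 0 = 42 + 0 = 42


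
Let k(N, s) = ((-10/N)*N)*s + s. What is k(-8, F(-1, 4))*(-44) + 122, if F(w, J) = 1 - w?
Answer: 914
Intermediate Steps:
k(N, s) = -9*s (k(N, s) = -10*s + s = -9*s)
k(-8, F(-1, 4))*(-44) + 122 = -9*(1 - 1*(-1))*(-44) + 122 = -9*(1 + 1)*(-44) + 122 = -9*2*(-44) + 122 = -18*(-44) + 122 = 792 + 122 = 914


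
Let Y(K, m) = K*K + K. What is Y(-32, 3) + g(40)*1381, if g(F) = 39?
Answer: 54851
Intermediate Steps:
Y(K, m) = K + K**2 (Y(K, m) = K**2 + K = K + K**2)
Y(-32, 3) + g(40)*1381 = -32*(1 - 32) + 39*1381 = -32*(-31) + 53859 = 992 + 53859 = 54851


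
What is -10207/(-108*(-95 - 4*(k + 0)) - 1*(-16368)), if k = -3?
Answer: -10207/25332 ≈ -0.40293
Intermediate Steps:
-10207/(-108*(-95 - 4*(k + 0)) - 1*(-16368)) = -10207/(-108*(-95 - 4*(-3 + 0)) - 1*(-16368)) = -10207/(-108*(-95 - 4*(-3)) + 16368) = -10207/(-108*(-95 + 12) + 16368) = -10207/(-108*(-83) + 16368) = -10207/(8964 + 16368) = -10207/25332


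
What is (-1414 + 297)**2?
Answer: 1247689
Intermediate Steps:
(-1414 + 297)**2 = (-1117)**2 = 1247689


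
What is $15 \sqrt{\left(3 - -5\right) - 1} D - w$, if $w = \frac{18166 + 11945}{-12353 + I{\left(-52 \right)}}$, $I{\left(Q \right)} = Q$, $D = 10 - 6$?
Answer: $\frac{10037}{4135} + 60 \sqrt{7} \approx 161.17$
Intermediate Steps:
$D = 4$ ($D = 10 - 6 = 4$)
$w = - \frac{10037}{4135}$ ($w = \frac{18166 + 11945}{-12353 - 52} = \frac{30111}{-12405} = 30111 \left(- \frac{1}{12405}\right) = - \frac{10037}{4135} \approx -2.4273$)
$15 \sqrt{\left(3 - -5\right) - 1} D - w = 15 \sqrt{\left(3 - -5\right) - 1} \cdot 4 - - \frac{10037}{4135} = 15 \sqrt{\left(3 + 5\right) - 1} \cdot 4 + \frac{10037}{4135} = 15 \sqrt{8 - 1} \cdot 4 + \frac{10037}{4135} = 15 \sqrt{7} \cdot 4 + \frac{10037}{4135} = 60 \sqrt{7} + \frac{10037}{4135} = \frac{10037}{4135} + 60 \sqrt{7}$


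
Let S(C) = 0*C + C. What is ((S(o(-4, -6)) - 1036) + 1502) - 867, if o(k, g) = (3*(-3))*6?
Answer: -455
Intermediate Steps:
o(k, g) = -54 (o(k, g) = -9*6 = -54)
S(C) = C (S(C) = 0 + C = C)
((S(o(-4, -6)) - 1036) + 1502) - 867 = ((-54 - 1036) + 1502) - 867 = (-1090 + 1502) - 867 = 412 - 867 = -455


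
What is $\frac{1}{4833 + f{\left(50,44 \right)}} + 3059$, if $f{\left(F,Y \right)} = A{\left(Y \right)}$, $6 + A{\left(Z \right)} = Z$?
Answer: $\frac{14900390}{4871} \approx 3059.0$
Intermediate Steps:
$A{\left(Z \right)} = -6 + Z$
$f{\left(F,Y \right)} = -6 + Y$
$\frac{1}{4833 + f{\left(50,44 \right)}} + 3059 = \frac{1}{4833 + \left(-6 + 44\right)} + 3059 = \frac{1}{4833 + 38} + 3059 = \frac{1}{4871} + 3059 = \frac{14900390}{4871}$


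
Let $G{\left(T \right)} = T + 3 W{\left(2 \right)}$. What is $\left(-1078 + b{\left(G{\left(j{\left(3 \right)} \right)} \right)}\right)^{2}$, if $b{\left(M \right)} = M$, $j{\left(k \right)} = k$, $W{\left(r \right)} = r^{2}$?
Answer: $1129969$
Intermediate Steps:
$G{\left(T \right)} = 12 + T$ ($G{\left(T \right)} = T + 3 \cdot 2^{2} = T + 3 \cdot 4 = T + 12 = 12 + T$)
$\left(-1078 + b{\left(G{\left(j{\left(3 \right)} \right)} \right)}\right)^{2} = \left(-1078 + \left(12 + 3\right)\right)^{2} = \left(-1078 + 15\right)^{2} = \left(-1063\right)^{2} = 1129969$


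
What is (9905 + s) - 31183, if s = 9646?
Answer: -11632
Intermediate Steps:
(9905 + s) - 31183 = (9905 + 9646) - 31183 = 19551 - 31183 = -11632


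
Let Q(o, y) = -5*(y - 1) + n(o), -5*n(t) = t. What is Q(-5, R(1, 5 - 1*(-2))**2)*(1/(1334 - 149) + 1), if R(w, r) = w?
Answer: 1186/1185 ≈ 1.0008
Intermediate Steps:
n(t) = -t/5
Q(o, y) = 5 - 5*y - o/5 (Q(o, y) = -5*(y - 1) - o/5 = -5*(-1 + y) - o/5 = (5 - 5*y) - o/5 = 5 - 5*y - o/5)
Q(-5, R(1, 5 - 1*(-2))**2)*(1/(1334 - 149) + 1) = (5 - 5*1**2 - 1/5*(-5))*(1/(1334 - 149) + 1) = (5 - 5*1 + 1)*(1/1185 + 1) = (5 - 5 + 1)*(1/1185 + 1) = 1*(1186/1185) = 1186/1185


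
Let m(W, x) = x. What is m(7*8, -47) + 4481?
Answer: 4434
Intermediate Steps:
m(7*8, -47) + 4481 = -47 + 4481 = 4434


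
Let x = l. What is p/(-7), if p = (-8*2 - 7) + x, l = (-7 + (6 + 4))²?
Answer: 2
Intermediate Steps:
l = 9 (l = (-7 + 10)² = 3² = 9)
x = 9
p = -14 (p = (-8*2 - 7) + 9 = (-16 - 7) + 9 = -23 + 9 = -14)
p/(-7) = -14/(-7) = -14*(-⅐) = 2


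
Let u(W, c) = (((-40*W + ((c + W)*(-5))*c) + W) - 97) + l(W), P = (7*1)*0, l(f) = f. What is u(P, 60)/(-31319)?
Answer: 18097/31319 ≈ 0.57783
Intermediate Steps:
P = 0 (P = 7*0 = 0)
u(W, c) = -97 - 38*W + c*(-5*W - 5*c) (u(W, c) = (((-40*W + ((c + W)*(-5))*c) + W) - 97) + W = (((-40*W + ((W + c)*(-5))*c) + W) - 97) + W = (((-40*W + (-5*W - 5*c)*c) + W) - 97) + W = (((-40*W + c*(-5*W - 5*c)) + W) - 97) + W = ((-39*W + c*(-5*W - 5*c)) - 97) + W = (-97 - 39*W + c*(-5*W - 5*c)) + W = -97 - 38*W + c*(-5*W - 5*c))
u(P, 60)/(-31319) = (-97 - 38*0 - 5*60² - 5*0*60)/(-31319) = (-97 + 0 - 5*3600 + 0)*(-1/31319) = (-97 + 0 - 18000 + 0)*(-1/31319) = -18097*(-1/31319) = 18097/31319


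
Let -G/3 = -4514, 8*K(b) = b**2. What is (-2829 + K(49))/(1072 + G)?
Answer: -20231/116912 ≈ -0.17304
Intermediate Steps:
K(b) = b**2/8
G = 13542 (G = -3*(-4514) = 13542)
(-2829 + K(49))/(1072 + G) = (-2829 + (1/8)*49**2)/(1072 + 13542) = (-2829 + (1/8)*2401)/14614 = (-2829 + 2401/8)*(1/14614) = -20231/8*1/14614 = -20231/116912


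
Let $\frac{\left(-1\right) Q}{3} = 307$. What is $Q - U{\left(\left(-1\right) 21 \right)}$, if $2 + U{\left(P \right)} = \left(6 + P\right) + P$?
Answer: $-883$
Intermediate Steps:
$Q = -921$ ($Q = \left(-3\right) 307 = -921$)
$U{\left(P \right)} = 4 + 2 P$ ($U{\left(P \right)} = -2 + \left(\left(6 + P\right) + P\right) = -2 + \left(6 + 2 P\right) = 4 + 2 P$)
$Q - U{\left(\left(-1\right) 21 \right)} = -921 - \left(4 + 2 \left(\left(-1\right) 21\right)\right) = -921 - \left(4 + 2 \left(-21\right)\right) = -921 - \left(4 - 42\right) = -921 - -38 = -921 + 38 = -883$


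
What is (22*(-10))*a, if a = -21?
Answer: 4620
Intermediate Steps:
(22*(-10))*a = (22*(-10))*(-21) = -220*(-21) = 4620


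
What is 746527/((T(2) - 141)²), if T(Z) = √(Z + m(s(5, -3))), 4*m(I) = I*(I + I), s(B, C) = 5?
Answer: 2986108/(282 - √58)² ≈ 39.663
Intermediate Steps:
m(I) = I²/2 (m(I) = (I*(I + I))/4 = (I*(2*I))/4 = (2*I²)/4 = I²/2)
T(Z) = √(25/2 + Z) (T(Z) = √(Z + (½)*5²) = √(Z + (½)*25) = √(Z + 25/2) = √(25/2 + Z))
746527/((T(2) - 141)²) = 746527/((√(50 + 4*2)/2 - 141)²) = 746527/((√(50 + 8)/2 - 141)²) = 746527/((√58/2 - 141)²) = 746527/((-141 + √58/2)²) = 746527/(-141 + √58/2)²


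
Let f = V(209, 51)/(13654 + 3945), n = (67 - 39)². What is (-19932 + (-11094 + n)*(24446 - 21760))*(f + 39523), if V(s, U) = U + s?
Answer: -19275923936141904/17599 ≈ -1.0953e+12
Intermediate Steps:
n = 784 (n = 28² = 784)
f = 260/17599 (f = (51 + 209)/(13654 + 3945) = 260/17599 ≈ 0.014774)
(-19932 + (-11094 + n)*(24446 - 21760))*(f + 39523) = (-19932 + (-11094 + 784)*(24446 - 21760))*(260/17599 + 39523) = (-19932 - 10310*2686)*(695565537/17599) = (-19932 - 27692660)*(695565537/17599) = -27712592*695565537/17599 = -19275923936141904/17599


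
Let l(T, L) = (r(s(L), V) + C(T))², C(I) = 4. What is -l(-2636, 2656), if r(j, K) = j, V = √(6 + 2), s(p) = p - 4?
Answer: -7054336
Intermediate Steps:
s(p) = -4 + p
V = 2*√2 (V = √8 = 2*√2 ≈ 2.8284)
l(T, L) = L² (l(T, L) = ((-4 + L) + 4)² = L²)
-l(-2636, 2656) = -1*2656² = -1*7054336 = -7054336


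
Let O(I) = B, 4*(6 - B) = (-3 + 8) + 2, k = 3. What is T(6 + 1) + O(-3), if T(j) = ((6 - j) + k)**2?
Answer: 33/4 ≈ 8.2500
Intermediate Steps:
B = 17/4 (B = 6 - ((-3 + 8) + 2)/4 = 6 - (5 + 2)/4 = 6 - 1/4*7 = 6 - 7/4 = 17/4 ≈ 4.2500)
T(j) = (9 - j)**2 (T(j) = ((6 - j) + 3)**2 = (9 - j)**2)
O(I) = 17/4
T(6 + 1) + O(-3) = (9 - (6 + 1))**2 + 17/4 = (9 - 1*7)**2 + 17/4 = (9 - 7)**2 + 17/4 = 2**2 + 17/4 = 4 + 17/4 = 33/4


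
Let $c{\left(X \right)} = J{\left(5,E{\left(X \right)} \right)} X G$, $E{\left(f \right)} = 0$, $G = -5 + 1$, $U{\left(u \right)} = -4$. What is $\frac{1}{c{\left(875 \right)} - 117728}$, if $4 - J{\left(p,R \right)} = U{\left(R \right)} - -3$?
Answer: $- \frac{1}{135228} \approx -7.3949 \cdot 10^{-6}$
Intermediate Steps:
$G = -4$
$J{\left(p,R \right)} = 5$ ($J{\left(p,R \right)} = 4 - \left(-4 - -3\right) = 4 - \left(-4 + 3\right) = 4 - -1 = 4 + 1 = 5$)
$c{\left(X \right)} = - 20 X$ ($c{\left(X \right)} = 5 X \left(-4\right) = - 20 X$)
$\frac{1}{c{\left(875 \right)} - 117728} = \frac{1}{\left(-20\right) 875 - 117728} = \frac{1}{-17500 - 117728} = \frac{1}{-135228} = - \frac{1}{135228}$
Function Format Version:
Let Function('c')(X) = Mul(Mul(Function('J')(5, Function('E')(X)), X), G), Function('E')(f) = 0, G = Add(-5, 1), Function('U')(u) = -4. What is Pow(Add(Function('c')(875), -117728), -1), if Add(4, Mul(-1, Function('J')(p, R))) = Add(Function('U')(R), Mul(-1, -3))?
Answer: Rational(-1, 135228) ≈ -7.3949e-6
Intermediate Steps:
G = -4
Function('J')(p, R) = 5 (Function('J')(p, R) = Add(4, Mul(-1, Add(-4, Mul(-1, -3)))) = Add(4, Mul(-1, Add(-4, 3))) = Add(4, Mul(-1, -1)) = Add(4, 1) = 5)
Function('c')(X) = Mul(-20, X) (Function('c')(X) = Mul(Mul(5, X), -4) = Mul(-20, X))
Pow(Add(Function('c')(875), -117728), -1) = Pow(Add(Mul(-20, 875), -117728), -1) = Pow(Add(-17500, -117728), -1) = Pow(-135228, -1) = Rational(-1, 135228)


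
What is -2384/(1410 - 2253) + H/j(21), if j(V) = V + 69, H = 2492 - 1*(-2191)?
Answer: 462481/8430 ≈ 54.861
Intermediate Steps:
H = 4683 (H = 2492 + 2191 = 4683)
j(V) = 69 + V
-2384/(1410 - 2253) + H/j(21) = -2384/(1410 - 2253) + 4683/(69 + 21) = -2384/(-843) + 4683/90 = -2384*(-1/843) + 4683*(1/90) = 2384/843 + 1561/30 = 462481/8430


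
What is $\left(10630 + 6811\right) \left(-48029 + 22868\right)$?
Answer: $-438833001$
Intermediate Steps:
$\left(10630 + 6811\right) \left(-48029 + 22868\right) = 17441 \left(-25161\right) = -438833001$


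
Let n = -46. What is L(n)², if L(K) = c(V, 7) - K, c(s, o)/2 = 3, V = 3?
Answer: 2704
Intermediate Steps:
c(s, o) = 6 (c(s, o) = 2*3 = 6)
L(K) = 6 - K
L(n)² = (6 - 1*(-46))² = (6 + 46)² = 52² = 2704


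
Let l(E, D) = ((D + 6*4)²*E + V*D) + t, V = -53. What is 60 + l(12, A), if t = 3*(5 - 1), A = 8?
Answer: 11936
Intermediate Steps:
t = 12 (t = 3*4 = 12)
l(E, D) = 12 - 53*D + E*(24 + D)² (l(E, D) = ((D + 6*4)²*E - 53*D) + 12 = ((D + 24)²*E - 53*D) + 12 = ((24 + D)²*E - 53*D) + 12 = (E*(24 + D)² - 53*D) + 12 = (-53*D + E*(24 + D)²) + 12 = 12 - 53*D + E*(24 + D)²)
60 + l(12, A) = 60 + (12 - 53*8 + 12*(24 + 8)²) = 60 + (12 - 424 + 12*32²) = 60 + (12 - 424 + 12*1024) = 60 + (12 - 424 + 12288) = 60 + 11876 = 11936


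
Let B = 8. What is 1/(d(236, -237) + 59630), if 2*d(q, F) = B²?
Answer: 1/59662 ≈ 1.6761e-5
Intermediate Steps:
d(q, F) = 32 (d(q, F) = (½)*8² = (½)*64 = 32)
1/(d(236, -237) + 59630) = 1/(32 + 59630) = 1/59662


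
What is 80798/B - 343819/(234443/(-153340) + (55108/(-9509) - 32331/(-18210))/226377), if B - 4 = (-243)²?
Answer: 369822298255152356810176658/1644551329701857124133 ≈ 2.2488e+5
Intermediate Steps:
B = 59053 (B = 4 + (-243)² = 4 + 59049 = 59053)
80798/B - 343819/(234443/(-153340) + (55108/(-9509) - 32331/(-18210))/226377) = 80798/59053 - 343819/(234443/(-153340) + (55108/(-9509) - 32331/(-18210))/226377) = 80798*(1/59053) - 343819/(234443*(-1/153340) + (55108*(-1/9509) - 32331*(-1/18210))*(1/226377)) = 80798/59053 - 343819/(-21313/13940 + (-55108/9509 + 10777/6070)*(1/226377)) = 80798/59053 - 343819/(-21313/13940 - 232027067/57719630*1/226377) = 80798/59053 - 343819/(-21313/13940 - 232027067/13066396680510) = 80798/59053 - 343819/(-27848734690902361/18214556972630940) = 80798/59053 - 343819*(-18214556972630940/27848734690902361) = 80798/59053 + 6262510763772997159860/27848734690902361 = 369822298255152356810176658/1644551329701857124133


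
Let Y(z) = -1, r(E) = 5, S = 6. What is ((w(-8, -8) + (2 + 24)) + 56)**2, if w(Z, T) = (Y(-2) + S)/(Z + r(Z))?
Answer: 58081/9 ≈ 6453.4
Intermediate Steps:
w(Z, T) = 5/(5 + Z) (w(Z, T) = (-1 + 6)/(Z + 5) = 5/(5 + Z))
((w(-8, -8) + (2 + 24)) + 56)**2 = ((5/(5 - 8) + (2 + 24)) + 56)**2 = ((5/(-3) + 26) + 56)**2 = ((5*(-1/3) + 26) + 56)**2 = ((-5/3 + 26) + 56)**2 = (73/3 + 56)**2 = (241/3)**2 = 58081/9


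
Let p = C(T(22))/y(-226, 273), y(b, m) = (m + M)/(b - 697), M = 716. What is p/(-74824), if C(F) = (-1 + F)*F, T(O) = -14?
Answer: 96915/37000468 ≈ 0.0026193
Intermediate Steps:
C(F) = F*(-1 + F)
y(b, m) = (716 + m)/(-697 + b) (y(b, m) = (m + 716)/(b - 697) = (716 + m)/(-697 + b))
p = -193830/989 (p = (-14*(-1 - 14))/(((716 + 273)/(-697 - 226))) = (-14*(-15))/((989/(-923))) = 210/((-1/923*989)) = 210/(-989/923) = 210*(-923/989) = -193830/989 ≈ -195.99)
p/(-74824) = -193830/989/(-74824) = -193830/989*(-1/74824) = 96915/37000468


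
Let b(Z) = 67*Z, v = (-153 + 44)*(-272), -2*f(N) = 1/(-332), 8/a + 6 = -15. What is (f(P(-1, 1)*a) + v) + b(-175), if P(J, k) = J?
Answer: 11900873/664 ≈ 17923.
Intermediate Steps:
a = -8/21 (a = 8/(-6 - 15) = 8/(-21) = 8*(-1/21) = -8/21 ≈ -0.38095)
f(N) = 1/664 (f(N) = -1/2/(-332) = -1/2*(-1/332) = 1/664)
v = 29648 (v = -109*(-272) = 29648)
(f(P(-1, 1)*a) + v) + b(-175) = (1/664 + 29648) + 67*(-175) = 19686273/664 - 11725 = 11900873/664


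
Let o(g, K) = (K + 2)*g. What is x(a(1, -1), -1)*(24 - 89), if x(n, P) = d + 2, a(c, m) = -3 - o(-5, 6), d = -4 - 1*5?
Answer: 455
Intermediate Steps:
d = -9 (d = -4 - 5 = -9)
o(g, K) = g*(2 + K) (o(g, K) = (2 + K)*g = g*(2 + K))
a(c, m) = 37 (a(c, m) = -3 - (-5)*(2 + 6) = -3 - (-5)*8 = -3 - 1*(-40) = -3 + 40 = 37)
x(n, P) = -7 (x(n, P) = -9 + 2 = -7)
x(a(1, -1), -1)*(24 - 89) = -7*(24 - 89) = -7*(-65) = 455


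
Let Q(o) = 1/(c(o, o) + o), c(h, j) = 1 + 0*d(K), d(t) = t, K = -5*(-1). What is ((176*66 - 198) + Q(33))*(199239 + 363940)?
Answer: 218633409127/34 ≈ 6.4304e+9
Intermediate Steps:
K = 5
c(h, j) = 1 (c(h, j) = 1 + 0*5 = 1 + 0 = 1)
Q(o) = 1/(1 + o)
((176*66 - 198) + Q(33))*(199239 + 363940) = ((176*66 - 198) + 1/(1 + 33))*(199239 + 363940) = ((11616 - 198) + 1/34)*563179 = (11418 + 1/34)*563179 = (388213/34)*563179 = 218633409127/34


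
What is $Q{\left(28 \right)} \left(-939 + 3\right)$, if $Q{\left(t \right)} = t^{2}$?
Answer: $-733824$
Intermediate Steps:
$Q{\left(28 \right)} \left(-939 + 3\right) = 28^{2} \left(-939 + 3\right) = 784 \left(-936\right) = -733824$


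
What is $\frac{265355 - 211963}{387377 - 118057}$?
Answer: $\frac{6674}{33665} \approx 0.19825$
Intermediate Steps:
$\frac{265355 - 211963}{387377 - 118057} = \frac{265355 - 211963}{269320} = \left(265355 - 211963\right) \frac{1}{269320} = 53392 \cdot \frac{1}{269320} = \frac{6674}{33665}$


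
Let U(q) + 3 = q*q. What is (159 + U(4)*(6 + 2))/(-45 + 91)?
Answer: 263/46 ≈ 5.7174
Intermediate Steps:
U(q) = -3 + q² (U(q) = -3 + q*q = -3 + q²)
(159 + U(4)*(6 + 2))/(-45 + 91) = (159 + (-3 + 4²)*(6 + 2))/(-45 + 91) = (159 + (-3 + 16)*8)/46 = (159 + 13*8)*(1/46) = (159 + 104)*(1/46) = 263*(1/46) = 263/46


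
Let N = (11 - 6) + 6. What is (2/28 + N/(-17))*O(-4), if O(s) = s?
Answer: 274/119 ≈ 2.3025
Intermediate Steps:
N = 11 (N = 5 + 6 = 11)
(2/28 + N/(-17))*O(-4) = (2/28 + 11/(-17))*(-4) = (2*(1/28) + 11*(-1/17))*(-4) = (1/14 - 11/17)*(-4) = -137/238*(-4) = 274/119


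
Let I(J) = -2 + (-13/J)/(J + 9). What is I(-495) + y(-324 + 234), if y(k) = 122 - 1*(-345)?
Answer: 111865037/240570 ≈ 465.00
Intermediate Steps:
y(k) = 467 (y(k) = 122 + 345 = 467)
I(J) = -2 - 13/(J*(9 + J)) (I(J) = -2 + (-13/J)/(9 + J) = -2 - 13/(J*(9 + J)))
I(-495) + y(-324 + 234) = (-13 - 18*(-495) - 2*(-495)**2)/((-495)*(9 - 495)) + 467 = -1/495*(-13 + 8910 - 2*245025)/(-486) + 467 = -1/495*(-1/486)*(-13 + 8910 - 490050) + 467 = -1/495*(-1/486)*(-481153) + 467 = -481153/240570 + 467 = 111865037/240570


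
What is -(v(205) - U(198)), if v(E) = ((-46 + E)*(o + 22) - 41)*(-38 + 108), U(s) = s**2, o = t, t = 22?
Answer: -447646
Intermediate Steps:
o = 22
v(E) = -144550 + 3080*E (v(E) = ((-46 + E)*(22 + 22) - 41)*(-38 + 108) = ((-46 + E)*44 - 41)*70 = ((-2024 + 44*E) - 41)*70 = (-2065 + 44*E)*70 = -144550 + 3080*E)
-(v(205) - U(198)) = -((-144550 + 3080*205) - 1*198**2) = -((-144550 + 631400) - 1*39204) = -(486850 - 39204) = -1*447646 = -447646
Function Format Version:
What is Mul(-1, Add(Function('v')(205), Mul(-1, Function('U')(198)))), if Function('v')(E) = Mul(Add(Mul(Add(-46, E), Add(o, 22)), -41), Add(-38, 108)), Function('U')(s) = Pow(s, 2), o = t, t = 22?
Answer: -447646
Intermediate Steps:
o = 22
Function('v')(E) = Add(-144550, Mul(3080, E)) (Function('v')(E) = Mul(Add(Mul(Add(-46, E), Add(22, 22)), -41), Add(-38, 108)) = Mul(Add(Mul(Add(-46, E), 44), -41), 70) = Mul(Add(Add(-2024, Mul(44, E)), -41), 70) = Mul(Add(-2065, Mul(44, E)), 70) = Add(-144550, Mul(3080, E)))
Mul(-1, Add(Function('v')(205), Mul(-1, Function('U')(198)))) = Mul(-1, Add(Add(-144550, Mul(3080, 205)), Mul(-1, Pow(198, 2)))) = Mul(-1, Add(Add(-144550, 631400), Mul(-1, 39204))) = Mul(-1, Add(486850, -39204)) = Mul(-1, 447646) = -447646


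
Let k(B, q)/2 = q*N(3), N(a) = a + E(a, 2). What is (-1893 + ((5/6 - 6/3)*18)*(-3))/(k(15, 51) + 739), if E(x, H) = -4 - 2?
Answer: -1830/433 ≈ -4.2263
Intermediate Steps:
E(x, H) = -6
N(a) = -6 + a (N(a) = a - 6 = -6 + a)
k(B, q) = -6*q (k(B, q) = 2*(q*(-6 + 3)) = 2*(q*(-3)) = 2*(-3*q) = -6*q)
(-1893 + ((5/6 - 6/3)*18)*(-3))/(k(15, 51) + 739) = (-1893 + ((5/6 - 6/3)*18)*(-3))/(-6*51 + 739) = (-1893 + ((5*(⅙) - 6*⅓)*18)*(-3))/(-306 + 739) = (-1893 + ((⅚ - 2)*18)*(-3))/433 = (-1893 - 7/6*18*(-3))*(1/433) = (-1893 - 21*(-3))*(1/433) = (-1893 + 63)*(1/433) = -1830*1/433 = -1830/433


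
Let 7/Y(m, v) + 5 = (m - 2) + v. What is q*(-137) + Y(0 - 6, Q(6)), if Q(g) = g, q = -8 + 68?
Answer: -8221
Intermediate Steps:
q = 60
Y(m, v) = 7/(-7 + m + v) (Y(m, v) = 7/(-5 + ((m - 2) + v)) = 7/(-5 + ((-2 + m) + v)) = 7/(-5 + (-2 + m + v)) = 7/(-7 + m + v))
q*(-137) + Y(0 - 6, Q(6)) = 60*(-137) + 7/(-7 + (0 - 6) + 6) = -8220 + 7/(-7 - 6 + 6) = -8220 + 7/(-7) = -8220 + 7*(-1/7) = -8220 - 1 = -8221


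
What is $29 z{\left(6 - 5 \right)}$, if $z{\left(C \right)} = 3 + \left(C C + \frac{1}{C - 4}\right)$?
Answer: $\frac{319}{3} \approx 106.33$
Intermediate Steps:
$z{\left(C \right)} = 3 + C^{2} + \frac{1}{-4 + C}$ ($z{\left(C \right)} = 3 + \left(C^{2} + \frac{1}{-4 + C}\right) = 3 + C^{2} + \frac{1}{-4 + C}$)
$29 z{\left(6 - 5 \right)} = 29 \frac{-11 + \left(6 - 5\right)^{3} - 4 \left(6 - 5\right)^{2} + 3 \left(6 - 5\right)}{-4 + \left(6 - 5\right)} = 29 \frac{-11 + 1^{3} - 4 \cdot 1^{2} + 3 \cdot 1}{-4 + 1} = 29 \frac{-11 + 1 - 4 + 3}{-3} = 29 \left(- \frac{-11 + 1 - 4 + 3}{3}\right) = 29 \left(\left(- \frac{1}{3}\right) \left(-11\right)\right) = 29 \cdot \frac{11}{3} = \frac{319}{3}$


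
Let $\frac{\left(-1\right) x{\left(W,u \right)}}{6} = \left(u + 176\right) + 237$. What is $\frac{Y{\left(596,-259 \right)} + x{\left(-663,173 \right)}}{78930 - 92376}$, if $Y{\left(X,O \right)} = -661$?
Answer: $\frac{4177}{13446} \approx 0.31065$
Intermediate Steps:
$x{\left(W,u \right)} = -2478 - 6 u$ ($x{\left(W,u \right)} = - 6 \left(\left(u + 176\right) + 237\right) = - 6 \left(\left(176 + u\right) + 237\right) = - 6 \left(413 + u\right) = -2478 - 6 u$)
$\frac{Y{\left(596,-259 \right)} + x{\left(-663,173 \right)}}{78930 - 92376} = \frac{-661 - 3516}{78930 - 92376} = \frac{-661 - 3516}{-13446} = \left(-661 - 3516\right) \left(- \frac{1}{13446}\right) = \left(-4177\right) \left(- \frac{1}{13446}\right) = \frac{4177}{13446}$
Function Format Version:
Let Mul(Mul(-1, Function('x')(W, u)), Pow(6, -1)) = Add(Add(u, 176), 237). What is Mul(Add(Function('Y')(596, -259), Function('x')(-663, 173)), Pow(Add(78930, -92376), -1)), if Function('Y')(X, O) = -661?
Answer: Rational(4177, 13446) ≈ 0.31065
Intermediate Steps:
Function('x')(W, u) = Add(-2478, Mul(-6, u)) (Function('x')(W, u) = Mul(-6, Add(Add(u, 176), 237)) = Mul(-6, Add(Add(176, u), 237)) = Mul(-6, Add(413, u)) = Add(-2478, Mul(-6, u)))
Mul(Add(Function('Y')(596, -259), Function('x')(-663, 173)), Pow(Add(78930, -92376), -1)) = Mul(Add(-661, Add(-2478, Mul(-6, 173))), Pow(Add(78930, -92376), -1)) = Mul(Add(-661, Add(-2478, -1038)), Pow(-13446, -1)) = Mul(Add(-661, -3516), Rational(-1, 13446)) = Mul(-4177, Rational(-1, 13446)) = Rational(4177, 13446)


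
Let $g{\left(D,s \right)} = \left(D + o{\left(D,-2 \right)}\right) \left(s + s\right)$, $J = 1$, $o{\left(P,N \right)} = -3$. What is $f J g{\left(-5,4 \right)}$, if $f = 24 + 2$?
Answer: $-1664$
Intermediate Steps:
$f = 26$
$g{\left(D,s \right)} = 2 s \left(-3 + D\right)$ ($g{\left(D,s \right)} = \left(D - 3\right) \left(s + s\right) = \left(-3 + D\right) 2 s = 2 s \left(-3 + D\right)$)
$f J g{\left(-5,4 \right)} = 26 \cdot 1 \cdot 2 \cdot 4 \left(-3 - 5\right) = 26 \cdot 2 \cdot 4 \left(-8\right) = 26 \left(-64\right) = -1664$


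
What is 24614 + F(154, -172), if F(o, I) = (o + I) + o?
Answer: 24750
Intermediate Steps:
F(o, I) = I + 2*o (F(o, I) = (I + o) + o = I + 2*o)
24614 + F(154, -172) = 24614 + (-172 + 2*154) = 24614 + (-172 + 308) = 24614 + 136 = 24750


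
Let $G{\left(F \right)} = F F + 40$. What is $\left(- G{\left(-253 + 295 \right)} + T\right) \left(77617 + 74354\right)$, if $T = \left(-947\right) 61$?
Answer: $-9053064441$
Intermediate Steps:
$T = -57767$
$G{\left(F \right)} = 40 + F^{2}$ ($G{\left(F \right)} = F^{2} + 40 = 40 + F^{2}$)
$\left(- G{\left(-253 + 295 \right)} + T\right) \left(77617 + 74354\right) = \left(- (40 + \left(-253 + 295\right)^{2}) - 57767\right) \left(77617 + 74354\right) = \left(- (40 + 42^{2}) - 57767\right) 151971 = \left(- (40 + 1764) - 57767\right) 151971 = \left(\left(-1\right) 1804 - 57767\right) 151971 = \left(-1804 - 57767\right) 151971 = \left(-59571\right) 151971 = -9053064441$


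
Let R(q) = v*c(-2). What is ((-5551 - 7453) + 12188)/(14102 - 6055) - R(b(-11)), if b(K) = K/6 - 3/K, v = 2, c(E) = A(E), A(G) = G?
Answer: 31372/8047 ≈ 3.8986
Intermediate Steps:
c(E) = E
b(K) = -3/K + K/6 (b(K) = K*(⅙) - 3/K = K/6 - 3/K = -3/K + K/6)
R(q) = -4 (R(q) = 2*(-2) = -4)
((-5551 - 7453) + 12188)/(14102 - 6055) - R(b(-11)) = ((-5551 - 7453) + 12188)/(14102 - 6055) - 1*(-4) = (-13004 + 12188)/8047 + 4 = -816*1/8047 + 4 = -816/8047 + 4 = 31372/8047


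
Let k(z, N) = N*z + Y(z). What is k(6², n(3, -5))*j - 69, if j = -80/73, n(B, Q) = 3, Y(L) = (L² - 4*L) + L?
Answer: -108717/73 ≈ -1489.3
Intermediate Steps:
Y(L) = L² - 3*L
j = -80/73 (j = -80*1/73 = -80/73 ≈ -1.0959)
k(z, N) = N*z + z*(-3 + z)
k(6², n(3, -5))*j - 69 = (6²*(-3 + 3 + 6²))*(-80/73) - 69 = (36*(-3 + 3 + 36))*(-80/73) - 69 = (36*36)*(-80/73) - 69 = 1296*(-80/73) - 69 = -103680/73 - 69 = -108717/73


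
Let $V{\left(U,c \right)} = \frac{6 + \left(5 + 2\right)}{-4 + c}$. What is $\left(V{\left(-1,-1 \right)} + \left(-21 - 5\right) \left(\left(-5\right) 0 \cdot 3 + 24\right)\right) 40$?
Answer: $-25064$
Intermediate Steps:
$V{\left(U,c \right)} = \frac{13}{-4 + c}$ ($V{\left(U,c \right)} = \frac{6 + 7}{-4 + c} = \frac{13}{-4 + c}$)
$\left(V{\left(-1,-1 \right)} + \left(-21 - 5\right) \left(\left(-5\right) 0 \cdot 3 + 24\right)\right) 40 = \left(\frac{13}{-4 - 1} + \left(-21 - 5\right) \left(\left(-5\right) 0 \cdot 3 + 24\right)\right) 40 = \left(\frac{13}{-5} - 26 \left(0 \cdot 3 + 24\right)\right) 40 = \left(13 \left(- \frac{1}{5}\right) - 26 \left(0 + 24\right)\right) 40 = \left(- \frac{13}{5} - 624\right) 40 = \left(- \frac{3133}{5}\right) 40 = -25064$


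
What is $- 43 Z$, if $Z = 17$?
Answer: $-731$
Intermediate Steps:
$- 43 Z = \left(-43\right) 17 = -731$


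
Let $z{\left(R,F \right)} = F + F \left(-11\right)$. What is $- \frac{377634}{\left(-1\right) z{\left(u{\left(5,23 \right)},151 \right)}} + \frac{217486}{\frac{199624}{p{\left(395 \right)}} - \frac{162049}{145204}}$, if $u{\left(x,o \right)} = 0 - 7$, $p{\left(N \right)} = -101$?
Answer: $- \frac{1576859757473177}{4379388106995} \approx -360.06$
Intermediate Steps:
$u{\left(x,o \right)} = -7$
$z{\left(R,F \right)} = - 10 F$ ($z{\left(R,F \right)} = F - 11 F = - 10 F$)
$- \frac{377634}{\left(-1\right) z{\left(u{\left(5,23 \right)},151 \right)}} + \frac{217486}{\frac{199624}{p{\left(395 \right)}} - \frac{162049}{145204}} = - \frac{377634}{\left(-1\right) \left(\left(-10\right) 151\right)} + \frac{217486}{\frac{199624}{-101} - \frac{162049}{145204}} = - \frac{377634}{\left(-1\right) \left(-1510\right)} + \frac{217486}{199624 \left(- \frac{1}{101}\right) - \frac{162049}{145204}} = - \frac{377634}{1510} + \frac{217486}{- \frac{199624}{101} - \frac{162049}{145204}} = \left(-377634\right) \frac{1}{1510} + \frac{217486}{- \frac{29002570245}{14665604}} = - \frac{188817}{755} + 217486 \left(- \frac{14665604}{29002570245}\right) = - \frac{188817}{755} - \frac{3189563551544}{29002570245} = - \frac{1576859757473177}{4379388106995}$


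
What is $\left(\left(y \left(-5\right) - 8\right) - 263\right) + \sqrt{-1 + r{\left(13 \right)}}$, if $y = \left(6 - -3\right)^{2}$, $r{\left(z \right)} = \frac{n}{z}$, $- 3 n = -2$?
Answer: $-676 + \frac{i \sqrt{1443}}{39} \approx -676.0 + 0.97402 i$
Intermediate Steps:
$n = \frac{2}{3}$ ($n = \left(- \frac{1}{3}\right) \left(-2\right) = \frac{2}{3} \approx 0.66667$)
$r{\left(z \right)} = \frac{2}{3 z}$
$y = 81$ ($y = \left(6 + 3\right)^{2} = 9^{2} = 81$)
$\left(\left(y \left(-5\right) - 8\right) - 263\right) + \sqrt{-1 + r{\left(13 \right)}} = \left(\left(81 \left(-5\right) - 8\right) - 263\right) + \sqrt{-1 + \frac{2}{3 \cdot 13}} = \left(\left(-405 - 8\right) - 263\right) + \sqrt{-1 + \frac{2}{3} \cdot \frac{1}{13}} = \left(-413 - 263\right) + \sqrt{-1 + \frac{2}{39}} = -676 + \sqrt{- \frac{37}{39}} = -676 + \frac{i \sqrt{1443}}{39}$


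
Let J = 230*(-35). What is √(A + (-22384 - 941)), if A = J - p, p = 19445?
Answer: 22*I*√105 ≈ 225.43*I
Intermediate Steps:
J = -8050
A = -27495 (A = -8050 - 1*19445 = -8050 - 19445 = -27495)
√(A + (-22384 - 941)) = √(-27495 + (-22384 - 941)) = √(-27495 - 23325) = √(-50820) = 22*I*√105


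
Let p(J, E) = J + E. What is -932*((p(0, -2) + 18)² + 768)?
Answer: -954368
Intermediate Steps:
p(J, E) = E + J
-932*((p(0, -2) + 18)² + 768) = -932*(((-2 + 0) + 18)² + 768) = -932*((-2 + 18)² + 768) = -932*(16² + 768) = -932*(256 + 768) = -932*1024 = -954368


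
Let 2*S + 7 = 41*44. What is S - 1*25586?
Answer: -49375/2 ≈ -24688.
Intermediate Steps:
S = 1797/2 (S = -7/2 + (41*44)/2 = -7/2 + (1/2)*1804 = -7/2 + 902 = 1797/2 ≈ 898.50)
S - 1*25586 = 1797/2 - 1*25586 = 1797/2 - 25586 = -49375/2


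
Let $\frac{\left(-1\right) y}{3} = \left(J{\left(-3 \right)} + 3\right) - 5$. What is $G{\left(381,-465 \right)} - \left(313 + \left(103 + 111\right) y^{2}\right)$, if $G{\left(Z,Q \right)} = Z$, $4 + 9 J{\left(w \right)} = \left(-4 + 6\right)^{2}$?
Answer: $-7636$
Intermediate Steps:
$J{\left(w \right)} = 0$ ($J{\left(w \right)} = - \frac{4}{9} + \frac{\left(-4 + 6\right)^{2}}{9} = - \frac{4}{9} + \frac{2^{2}}{9} = - \frac{4}{9} + \frac{1}{9} \cdot 4 = - \frac{4}{9} + \frac{4}{9} = 0$)
$y = 6$ ($y = - 3 \left(\left(0 + 3\right) - 5\right) = - 3 \left(3 - 5\right) = \left(-3\right) \left(-2\right) = 6$)
$G{\left(381,-465 \right)} - \left(313 + \left(103 + 111\right) y^{2}\right) = 381 - \left(313 + \left(103 + 111\right) 6^{2}\right) = 381 - \left(313 + 214 \cdot 36\right) = 381 - \left(313 + 7704\right) = 381 - 8017 = -7636$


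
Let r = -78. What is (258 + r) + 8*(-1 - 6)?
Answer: 124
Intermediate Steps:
(258 + r) + 8*(-1 - 6) = (258 - 78) + 8*(-1 - 6) = 180 + 8*(-7) = 180 - 56 = 124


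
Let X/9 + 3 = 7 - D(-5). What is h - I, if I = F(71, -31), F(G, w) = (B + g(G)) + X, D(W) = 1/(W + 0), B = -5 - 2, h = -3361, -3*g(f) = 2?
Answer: -50867/15 ≈ -3391.1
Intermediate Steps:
g(f) = -2/3 (g(f) = -1/3*2 = -2/3)
B = -7
D(W) = 1/W
X = 189/5 (X = -27 + 9*(7 - 1/(-5)) = -27 + 9*(7 - 1*(-1/5)) = -27 + 9*(7 + 1/5) = -27 + 9*(36/5) = -27 + 324/5 = 189/5 ≈ 37.800)
F(G, w) = 452/15 (F(G, w) = (-7 - 2/3) + 189/5 = -23/3 + 189/5 = 452/15)
I = 452/15 ≈ 30.133
h - I = -3361 - 1*452/15 = -3361 - 452/15 = -50867/15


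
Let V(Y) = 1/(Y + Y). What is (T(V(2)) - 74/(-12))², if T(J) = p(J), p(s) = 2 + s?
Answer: 10201/144 ≈ 70.840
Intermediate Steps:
V(Y) = 1/(2*Y)
T(J) = 2 + J
(T(V(2)) - 74/(-12))² = ((2 + (½)/2) - 74/(-12))² = ((2 + (½)*(½)) - 74*(-1/12))² = ((2 + ¼) + 37/6)² = (9/4 + 37/6)² = (101/12)² = 10201/144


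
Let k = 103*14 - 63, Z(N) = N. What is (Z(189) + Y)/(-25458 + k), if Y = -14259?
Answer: 14070/24079 ≈ 0.58433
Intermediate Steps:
k = 1379 (k = 1442 - 63 = 1379)
(Z(189) + Y)/(-25458 + k) = (189 - 14259)/(-25458 + 1379) = -14070/(-24079) = -14070*(-1/24079) = 14070/24079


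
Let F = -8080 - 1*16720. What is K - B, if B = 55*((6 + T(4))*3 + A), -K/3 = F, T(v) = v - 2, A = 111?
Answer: 66975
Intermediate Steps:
T(v) = -2 + v
F = -24800 (F = -8080 - 16720 = -24800)
K = 74400 (K = -3*(-24800) = 74400)
B = 7425 (B = 55*((6 + (-2 + 4))*3 + 111) = 55*((6 + 2)*3 + 111) = 55*(8*3 + 111) = 55*(24 + 111) = 55*135 = 7425)
K - B = 74400 - 1*7425 = 74400 - 7425 = 66975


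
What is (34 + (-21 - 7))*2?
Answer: 12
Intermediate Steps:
(34 + (-21 - 7))*2 = (34 - 28)*2 = 6*2 = 12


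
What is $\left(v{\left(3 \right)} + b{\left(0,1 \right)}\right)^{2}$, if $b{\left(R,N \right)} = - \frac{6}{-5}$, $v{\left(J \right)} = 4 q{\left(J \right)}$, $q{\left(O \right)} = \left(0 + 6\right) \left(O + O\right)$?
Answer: $\frac{527076}{25} \approx 21083.0$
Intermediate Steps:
$q{\left(O \right)} = 12 O$ ($q{\left(O \right)} = 6 \cdot 2 O = 12 O$)
$v{\left(J \right)} = 48 J$ ($v{\left(J \right)} = 4 \cdot 12 J = 48 J$)
$b{\left(R,N \right)} = \frac{6}{5}$ ($b{\left(R,N \right)} = \left(-6\right) \left(- \frac{1}{5}\right) = \frac{6}{5}$)
$\left(v{\left(3 \right)} + b{\left(0,1 \right)}\right)^{2} = \left(48 \cdot 3 + \frac{6}{5}\right)^{2} = \left(144 + \frac{6}{5}\right)^{2} = \left(\frac{726}{5}\right)^{2} = \frac{527076}{25}$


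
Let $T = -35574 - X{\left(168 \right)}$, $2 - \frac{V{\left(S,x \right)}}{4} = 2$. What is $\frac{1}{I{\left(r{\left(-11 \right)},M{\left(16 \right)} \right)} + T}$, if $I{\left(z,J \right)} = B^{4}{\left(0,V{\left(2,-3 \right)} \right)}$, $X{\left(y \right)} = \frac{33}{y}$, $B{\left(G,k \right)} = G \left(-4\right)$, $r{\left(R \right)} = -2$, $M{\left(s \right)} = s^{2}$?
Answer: $- \frac{56}{1992155} \approx -2.811 \cdot 10^{-5}$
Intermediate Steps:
$V{\left(S,x \right)} = 0$ ($V{\left(S,x \right)} = 8 - 8 = 0$)
$B{\left(G,k \right)} = - 4 G$
$I{\left(z,J \right)} = 0$ ($I{\left(z,J \right)} = \left(\left(-4\right) 0\right)^{4} = 0^{4} = 0$)
$T = - \frac{1992155}{56}$ ($T = -35574 - \frac{33}{168} = -35574 - 33 \cdot \frac{1}{168} = -35574 - \frac{11}{56} = - \frac{1992155}{56} \approx -35574.0$)
$\frac{1}{I{\left(r{\left(-11 \right)},M{\left(16 \right)} \right)} + T} = \frac{1}{0 - \frac{1992155}{56}} = \frac{1}{- \frac{1992155}{56}} = - \frac{56}{1992155}$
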